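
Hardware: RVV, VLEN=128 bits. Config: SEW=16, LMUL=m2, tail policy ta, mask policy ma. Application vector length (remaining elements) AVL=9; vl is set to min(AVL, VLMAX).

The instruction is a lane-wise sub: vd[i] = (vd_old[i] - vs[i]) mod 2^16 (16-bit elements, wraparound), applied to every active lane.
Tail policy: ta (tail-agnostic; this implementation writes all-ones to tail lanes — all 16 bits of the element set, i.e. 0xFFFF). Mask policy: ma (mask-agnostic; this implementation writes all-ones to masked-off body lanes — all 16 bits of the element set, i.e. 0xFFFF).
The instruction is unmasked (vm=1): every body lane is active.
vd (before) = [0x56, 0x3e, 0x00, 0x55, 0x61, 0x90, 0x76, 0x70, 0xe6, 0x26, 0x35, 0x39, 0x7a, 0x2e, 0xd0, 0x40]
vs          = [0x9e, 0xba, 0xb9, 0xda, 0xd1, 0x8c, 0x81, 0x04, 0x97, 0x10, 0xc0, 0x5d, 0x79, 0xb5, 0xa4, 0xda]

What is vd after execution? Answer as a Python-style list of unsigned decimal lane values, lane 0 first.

lanes per group: 128·2/16 = 16
vl = min(AVL, VLMAX) = min(9, 16) = 9
[0] sub(0x56,0x9e) = 0xffb8
[1] sub(0x3e,0xba) = 0xff84
[2] sub(0x00,0xb9) = 0xff47
[3] sub(0x55,0xda) = 0xff7b
[4] sub(0x61,0xd1) = 0xff90
[5] sub(0x90,0x8c) = 0x04
[6] sub(0x76,0x81) = 0xfff5
[7] sub(0x70,0x04) = 0x6c
[8] sub(0xe6,0x97) = 0x4f
[9] tail/ones = 0xffff
[10] tail/ones = 0xffff
[11] tail/ones = 0xffff
[12] tail/ones = 0xffff
[13] tail/ones = 0xffff
[14] tail/ones = 0xffff
[15] tail/ones = 0xffff

vd = [65464, 65412, 65351, 65403, 65424, 4, 65525, 108, 79, 65535, 65535, 65535, 65535, 65535, 65535, 65535]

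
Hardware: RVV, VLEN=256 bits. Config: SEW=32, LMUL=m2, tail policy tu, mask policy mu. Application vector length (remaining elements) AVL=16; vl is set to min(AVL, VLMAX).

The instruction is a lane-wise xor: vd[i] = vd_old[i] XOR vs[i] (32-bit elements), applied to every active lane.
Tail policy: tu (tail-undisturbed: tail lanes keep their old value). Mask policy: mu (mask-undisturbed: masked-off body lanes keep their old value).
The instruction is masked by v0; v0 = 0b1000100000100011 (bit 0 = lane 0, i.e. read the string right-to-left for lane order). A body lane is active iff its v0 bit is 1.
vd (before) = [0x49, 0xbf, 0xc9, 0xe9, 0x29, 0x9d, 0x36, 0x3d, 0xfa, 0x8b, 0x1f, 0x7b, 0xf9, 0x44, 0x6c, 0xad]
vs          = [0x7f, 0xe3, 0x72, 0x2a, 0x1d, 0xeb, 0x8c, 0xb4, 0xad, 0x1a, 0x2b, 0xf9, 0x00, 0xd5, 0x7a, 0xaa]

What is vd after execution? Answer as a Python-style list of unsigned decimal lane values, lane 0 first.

vd = [54, 92, 201, 233, 41, 118, 54, 61, 250, 139, 31, 130, 249, 68, 108, 7]

VLMAX = (256 × 2) / 32 = 16 lanes
vl ← min(16, 16) = 16
[0] xor(0x49,0x7f) = 0x36
[1] xor(0xbf,0xe3) = 0x5c
[2] mask-off/keep = 0xc9
[3] mask-off/keep = 0xe9
[4] mask-off/keep = 0x29
[5] xor(0x9d,0xeb) = 0x76
[6] mask-off/keep = 0x36
[7] mask-off/keep = 0x3d
[8] mask-off/keep = 0xfa
[9] mask-off/keep = 0x8b
[10] mask-off/keep = 0x1f
[11] xor(0x7b,0xf9) = 0x82
[12] mask-off/keep = 0xf9
[13] mask-off/keep = 0x44
[14] mask-off/keep = 0x6c
[15] xor(0xad,0xaa) = 0x07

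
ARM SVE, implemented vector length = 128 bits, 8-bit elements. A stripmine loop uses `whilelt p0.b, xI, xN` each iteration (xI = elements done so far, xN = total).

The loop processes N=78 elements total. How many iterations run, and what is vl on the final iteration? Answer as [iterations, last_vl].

lane count: 128 div 8 = 16
78 elements at 16/iter → 5 passes, remainder 14 on the last

[iterations, last_vl] = [5, 14]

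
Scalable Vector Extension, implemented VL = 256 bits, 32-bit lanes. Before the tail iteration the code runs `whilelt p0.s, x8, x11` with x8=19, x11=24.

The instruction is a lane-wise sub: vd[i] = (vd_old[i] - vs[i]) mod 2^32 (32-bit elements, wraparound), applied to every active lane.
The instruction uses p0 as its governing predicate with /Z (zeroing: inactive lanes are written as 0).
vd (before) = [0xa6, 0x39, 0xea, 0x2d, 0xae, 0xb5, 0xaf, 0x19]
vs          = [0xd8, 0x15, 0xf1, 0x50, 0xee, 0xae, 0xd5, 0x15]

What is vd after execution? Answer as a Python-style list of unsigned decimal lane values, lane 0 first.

register lanes = 256/32 = 8
whilelt: lane j active iff 19+j < 24 → j < 5 → 5 active
lane  0: sub(0xa6,0xd8) ⇒ 0xffffffce
lane  1: sub(0x39,0x15) ⇒ 0x24
lane  2: sub(0xea,0xf1) ⇒ 0xfffffff9
lane  3: sub(0x2d,0x50) ⇒ 0xffffffdd
lane  4: sub(0xae,0xee) ⇒ 0xffffffc0
lane  5: tail/zero ⇒ 0x00
lane  6: tail/zero ⇒ 0x00
lane  7: tail/zero ⇒ 0x00

vd = [4294967246, 36, 4294967289, 4294967261, 4294967232, 0, 0, 0]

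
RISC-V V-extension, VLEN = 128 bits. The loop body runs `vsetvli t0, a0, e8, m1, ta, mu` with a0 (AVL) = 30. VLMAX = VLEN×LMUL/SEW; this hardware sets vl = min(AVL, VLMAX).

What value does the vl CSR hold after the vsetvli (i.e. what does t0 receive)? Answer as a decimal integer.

vl = 16

lanes per group: 128·1/8 = 16
AVL=30 > VLMAX=16, so vl = 16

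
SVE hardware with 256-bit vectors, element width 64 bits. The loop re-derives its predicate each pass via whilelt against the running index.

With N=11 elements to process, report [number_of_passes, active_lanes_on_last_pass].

256-bit reg / 64-bit elem → 4 lanes
11 elements at 4/iter → 3 passes, remainder 3 on the last

[iterations, last_vl] = [3, 3]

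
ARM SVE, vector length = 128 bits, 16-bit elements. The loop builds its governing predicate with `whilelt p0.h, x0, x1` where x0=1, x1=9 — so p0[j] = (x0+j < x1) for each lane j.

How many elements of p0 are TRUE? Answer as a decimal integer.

128-bit reg / 16-bit elem → 8 lanes
p0[j] = (1+j < 9); true for j=0..7 → 8 lanes set

vl = 8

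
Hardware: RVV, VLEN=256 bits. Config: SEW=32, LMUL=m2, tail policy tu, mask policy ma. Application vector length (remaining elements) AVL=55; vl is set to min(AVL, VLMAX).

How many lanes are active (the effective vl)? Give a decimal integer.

lanes per group: 256·2/32 = 16
AVL=55 > VLMAX=16, so vl = 16

vl = 16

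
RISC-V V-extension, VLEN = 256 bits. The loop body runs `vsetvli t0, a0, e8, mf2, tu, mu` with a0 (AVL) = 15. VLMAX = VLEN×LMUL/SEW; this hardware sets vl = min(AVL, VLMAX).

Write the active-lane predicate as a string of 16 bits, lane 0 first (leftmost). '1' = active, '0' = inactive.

VLMAX = VLEN×LMUL/SEW = 256×1/2/8 = 16
vl ← min(15, 16) = 15
bits (lane 0 leftmost): 1111111111111110

predicate = 1111111111111110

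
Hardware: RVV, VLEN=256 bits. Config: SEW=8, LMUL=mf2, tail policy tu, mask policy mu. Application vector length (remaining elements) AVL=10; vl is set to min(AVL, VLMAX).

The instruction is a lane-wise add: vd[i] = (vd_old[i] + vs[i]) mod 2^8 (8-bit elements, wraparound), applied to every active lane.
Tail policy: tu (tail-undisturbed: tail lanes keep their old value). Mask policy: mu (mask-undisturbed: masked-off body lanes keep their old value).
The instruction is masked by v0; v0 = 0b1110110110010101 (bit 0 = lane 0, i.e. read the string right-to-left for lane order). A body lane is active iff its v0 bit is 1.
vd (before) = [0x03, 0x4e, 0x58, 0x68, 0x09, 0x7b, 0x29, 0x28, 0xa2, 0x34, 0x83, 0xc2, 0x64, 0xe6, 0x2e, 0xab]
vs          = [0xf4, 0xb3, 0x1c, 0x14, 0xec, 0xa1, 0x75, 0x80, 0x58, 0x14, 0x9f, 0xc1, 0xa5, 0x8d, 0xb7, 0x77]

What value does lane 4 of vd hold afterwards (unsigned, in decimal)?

VLMAX = VLEN×LMUL/SEW = 256×1/2/8 = 16
vl ← min(10, 16) = 10
[0] add(0x03,0xf4) = 0xf7
[1] mask-off/keep = 0x4e
[2] add(0x58,0x1c) = 0x74
[3] mask-off/keep = 0x68
[4] add(0x09,0xec) = 0xf5
[5] mask-off/keep = 0x7b
[6] mask-off/keep = 0x29
[7] add(0x28,0x80) = 0xa8
[8] add(0xa2,0x58) = 0xfa
[9] mask-off/keep = 0x34
[10] tail/keep = 0x83
[11] tail/keep = 0xc2
[12] tail/keep = 0x64
[13] tail/keep = 0xe6
[14] tail/keep = 0x2e
[15] tail/keep = 0xab

vd[4] = 245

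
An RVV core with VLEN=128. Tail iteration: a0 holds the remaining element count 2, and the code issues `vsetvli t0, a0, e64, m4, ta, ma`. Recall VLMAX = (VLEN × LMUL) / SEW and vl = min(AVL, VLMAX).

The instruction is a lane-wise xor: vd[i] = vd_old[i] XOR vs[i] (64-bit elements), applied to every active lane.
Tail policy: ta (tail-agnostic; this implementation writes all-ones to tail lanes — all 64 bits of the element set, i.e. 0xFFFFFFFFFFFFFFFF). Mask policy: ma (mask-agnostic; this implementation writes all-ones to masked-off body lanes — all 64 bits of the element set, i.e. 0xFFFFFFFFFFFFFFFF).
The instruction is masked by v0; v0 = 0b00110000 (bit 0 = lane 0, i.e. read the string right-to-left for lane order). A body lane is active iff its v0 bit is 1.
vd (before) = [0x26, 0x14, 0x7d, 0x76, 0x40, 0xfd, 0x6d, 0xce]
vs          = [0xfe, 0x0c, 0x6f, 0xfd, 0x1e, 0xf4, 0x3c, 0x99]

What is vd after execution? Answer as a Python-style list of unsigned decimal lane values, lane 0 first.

lanes per group: 128·4/64 = 8
AVL=2 ≤ VLMAX=8, so vl = 2
lane  0: mask-off/ones ⇒ 0xffffffffffffffff
lane  1: mask-off/ones ⇒ 0xffffffffffffffff
lane  2: tail/ones ⇒ 0xffffffffffffffff
lane  3: tail/ones ⇒ 0xffffffffffffffff
lane  4: tail/ones ⇒ 0xffffffffffffffff
lane  5: tail/ones ⇒ 0xffffffffffffffff
lane  6: tail/ones ⇒ 0xffffffffffffffff
lane  7: tail/ones ⇒ 0xffffffffffffffff

vd = [18446744073709551615, 18446744073709551615, 18446744073709551615, 18446744073709551615, 18446744073709551615, 18446744073709551615, 18446744073709551615, 18446744073709551615]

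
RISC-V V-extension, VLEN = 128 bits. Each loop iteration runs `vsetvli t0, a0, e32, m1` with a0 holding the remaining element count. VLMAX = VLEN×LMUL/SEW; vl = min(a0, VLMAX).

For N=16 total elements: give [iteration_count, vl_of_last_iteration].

VLMAX = VLEN×LMUL/SEW = 128×1/32 = 4
N=16: ⌈16/4⌉ = 4 iters; last vl = 16 − 3×4 = 4

[iterations, last_vl] = [4, 4]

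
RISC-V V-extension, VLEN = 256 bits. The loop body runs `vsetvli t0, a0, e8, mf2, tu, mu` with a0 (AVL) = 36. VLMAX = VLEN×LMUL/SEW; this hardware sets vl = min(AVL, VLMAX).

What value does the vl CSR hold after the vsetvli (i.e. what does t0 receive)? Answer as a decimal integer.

VLMAX = (256 × 1/2) / 8 = 16 lanes
vl ← min(36, 16) = 16

vl = 16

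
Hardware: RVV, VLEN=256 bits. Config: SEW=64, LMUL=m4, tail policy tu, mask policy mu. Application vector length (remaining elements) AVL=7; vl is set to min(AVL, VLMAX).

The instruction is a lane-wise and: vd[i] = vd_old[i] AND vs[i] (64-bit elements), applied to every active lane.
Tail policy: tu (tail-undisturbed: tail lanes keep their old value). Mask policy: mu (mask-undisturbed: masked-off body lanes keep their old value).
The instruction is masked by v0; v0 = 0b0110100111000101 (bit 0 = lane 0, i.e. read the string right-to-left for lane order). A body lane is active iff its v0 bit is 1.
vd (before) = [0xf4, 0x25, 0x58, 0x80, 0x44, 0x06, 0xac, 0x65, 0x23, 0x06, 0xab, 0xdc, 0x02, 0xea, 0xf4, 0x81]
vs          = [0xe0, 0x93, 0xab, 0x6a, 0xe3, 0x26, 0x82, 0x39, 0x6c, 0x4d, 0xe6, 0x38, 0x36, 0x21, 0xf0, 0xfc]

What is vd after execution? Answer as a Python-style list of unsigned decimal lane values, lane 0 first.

VLMAX = (256 × 4) / 64 = 16 lanes
AVL=7 ≤ VLMAX=16, so vl = 7
lane  0: and(0xf4,0xe0) ⇒ 0xe0
lane  1: mask-off/keep ⇒ 0x25
lane  2: and(0x58,0xab) ⇒ 0x08
lane  3: mask-off/keep ⇒ 0x80
lane  4: mask-off/keep ⇒ 0x44
lane  5: mask-off/keep ⇒ 0x06
lane  6: and(0xac,0x82) ⇒ 0x80
lane  7: tail/keep ⇒ 0x65
lane  8: tail/keep ⇒ 0x23
lane  9: tail/keep ⇒ 0x06
lane 10: tail/keep ⇒ 0xab
lane 11: tail/keep ⇒ 0xdc
lane 12: tail/keep ⇒ 0x02
lane 13: tail/keep ⇒ 0xea
lane 14: tail/keep ⇒ 0xf4
lane 15: tail/keep ⇒ 0x81

vd = [224, 37, 8, 128, 68, 6, 128, 101, 35, 6, 171, 220, 2, 234, 244, 129]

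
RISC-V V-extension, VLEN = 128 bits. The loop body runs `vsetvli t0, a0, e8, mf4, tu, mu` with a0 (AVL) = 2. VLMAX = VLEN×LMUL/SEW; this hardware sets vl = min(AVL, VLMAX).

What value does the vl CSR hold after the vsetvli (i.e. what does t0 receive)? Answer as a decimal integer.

vl = 2

lanes per group: 128·1/4/8 = 4
vl ← min(2, 4) = 2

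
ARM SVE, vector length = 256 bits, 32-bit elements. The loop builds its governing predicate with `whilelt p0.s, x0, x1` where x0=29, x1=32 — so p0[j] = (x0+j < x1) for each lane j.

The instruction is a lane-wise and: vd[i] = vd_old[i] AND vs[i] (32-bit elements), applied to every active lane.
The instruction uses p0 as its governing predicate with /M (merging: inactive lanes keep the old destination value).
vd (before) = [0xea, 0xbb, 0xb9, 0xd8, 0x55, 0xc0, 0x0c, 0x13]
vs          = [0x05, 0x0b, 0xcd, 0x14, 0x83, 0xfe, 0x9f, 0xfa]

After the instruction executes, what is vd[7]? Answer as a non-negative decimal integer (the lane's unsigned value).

lane count: 256 div 32 = 8
p0[j] = (29+j < 32); true for j=0..2 → 3 lanes set
vd[0] and(0xea,0x05) -> 0x00
vd[1] and(0xbb,0x0b) -> 0x0b
vd[2] and(0xb9,0xcd) -> 0x89
vd[3] tail/keep -> 0xd8
vd[4] tail/keep -> 0x55
vd[5] tail/keep -> 0xc0
vd[6] tail/keep -> 0x0c
vd[7] tail/keep -> 0x13

vd[7] = 19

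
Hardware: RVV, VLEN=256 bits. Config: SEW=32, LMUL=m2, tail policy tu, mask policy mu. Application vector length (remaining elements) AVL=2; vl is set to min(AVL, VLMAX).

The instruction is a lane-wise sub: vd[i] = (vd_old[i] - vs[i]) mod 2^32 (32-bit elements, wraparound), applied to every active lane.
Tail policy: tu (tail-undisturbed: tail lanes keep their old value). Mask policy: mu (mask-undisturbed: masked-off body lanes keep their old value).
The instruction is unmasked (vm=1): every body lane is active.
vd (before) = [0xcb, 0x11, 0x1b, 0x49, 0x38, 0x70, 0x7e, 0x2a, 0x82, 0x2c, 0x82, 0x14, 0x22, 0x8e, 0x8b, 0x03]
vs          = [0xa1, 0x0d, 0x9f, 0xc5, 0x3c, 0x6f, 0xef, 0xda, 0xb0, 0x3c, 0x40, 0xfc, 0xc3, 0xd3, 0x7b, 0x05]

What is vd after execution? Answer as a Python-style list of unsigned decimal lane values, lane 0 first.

VLMAX = (256 × 2) / 32 = 16 lanes
AVL=2 ≤ VLMAX=16, so vl = 2
lane  0: sub(0xcb,0xa1) ⇒ 0x2a
lane  1: sub(0x11,0x0d) ⇒ 0x04
lane  2: tail/keep ⇒ 0x1b
lane  3: tail/keep ⇒ 0x49
lane  4: tail/keep ⇒ 0x38
lane  5: tail/keep ⇒ 0x70
lane  6: tail/keep ⇒ 0x7e
lane  7: tail/keep ⇒ 0x2a
lane  8: tail/keep ⇒ 0x82
lane  9: tail/keep ⇒ 0x2c
lane 10: tail/keep ⇒ 0x82
lane 11: tail/keep ⇒ 0x14
lane 12: tail/keep ⇒ 0x22
lane 13: tail/keep ⇒ 0x8e
lane 14: tail/keep ⇒ 0x8b
lane 15: tail/keep ⇒ 0x03

vd = [42, 4, 27, 73, 56, 112, 126, 42, 130, 44, 130, 20, 34, 142, 139, 3]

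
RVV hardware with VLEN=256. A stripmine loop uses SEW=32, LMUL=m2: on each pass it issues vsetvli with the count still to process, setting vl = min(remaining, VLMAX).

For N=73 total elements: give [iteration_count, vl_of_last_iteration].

[iterations, last_vl] = [5, 9]

VLMAX = VLEN×LMUL/SEW = 256×2/32 = 16
N=73: ⌈73/16⌉ = 5 iters; last vl = 73 − 4×16 = 9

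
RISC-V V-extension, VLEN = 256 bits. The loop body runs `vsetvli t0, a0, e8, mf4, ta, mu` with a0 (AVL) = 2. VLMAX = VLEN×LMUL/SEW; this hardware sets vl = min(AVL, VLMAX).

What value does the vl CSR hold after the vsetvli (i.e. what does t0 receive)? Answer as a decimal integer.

vl = 2

VLMAX = (256 × 1/4) / 8 = 8 lanes
AVL=2 ≤ VLMAX=8, so vl = 2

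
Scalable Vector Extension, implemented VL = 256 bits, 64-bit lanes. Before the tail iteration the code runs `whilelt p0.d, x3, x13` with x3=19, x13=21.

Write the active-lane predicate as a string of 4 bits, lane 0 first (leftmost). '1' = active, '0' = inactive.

predicate = 1100

lane count: 256 div 64 = 4
active while 19+j < 21, i.e. j ∈ [0,2) capped at 4 ⇒ 2
bits (lane 0 leftmost): 1100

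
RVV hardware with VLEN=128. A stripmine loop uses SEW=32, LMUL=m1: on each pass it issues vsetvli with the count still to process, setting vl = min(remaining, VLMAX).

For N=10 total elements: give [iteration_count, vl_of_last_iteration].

VLMAX = (128 × 1) / 32 = 4 lanes
N=10: ⌈10/4⌉ = 3 iters; last vl = 10 − 2×4 = 2

[iterations, last_vl] = [3, 2]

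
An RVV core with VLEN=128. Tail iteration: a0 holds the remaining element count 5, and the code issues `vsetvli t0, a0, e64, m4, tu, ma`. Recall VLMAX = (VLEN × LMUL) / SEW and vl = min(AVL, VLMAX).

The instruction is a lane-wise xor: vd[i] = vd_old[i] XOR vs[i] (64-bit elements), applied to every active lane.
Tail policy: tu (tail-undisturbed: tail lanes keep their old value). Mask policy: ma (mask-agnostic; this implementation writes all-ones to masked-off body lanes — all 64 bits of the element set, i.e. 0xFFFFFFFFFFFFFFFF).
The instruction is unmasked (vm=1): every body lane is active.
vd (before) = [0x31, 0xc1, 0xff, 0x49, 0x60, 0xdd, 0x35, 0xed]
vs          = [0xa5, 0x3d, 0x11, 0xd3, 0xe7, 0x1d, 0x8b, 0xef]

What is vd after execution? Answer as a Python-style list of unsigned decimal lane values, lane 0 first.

VLMAX = (128 × 4) / 64 = 8 lanes
AVL=5 ≤ VLMAX=8, so vl = 5
  i=0: xor(0x31,0xa5) → 148
  i=1: xor(0xc1,0x3d) → 252
  i=2: xor(0xff,0x11) → 238
  i=3: xor(0x49,0xd3) → 154
  i=4: xor(0x60,0xe7) → 135
  i=5: tail/keep → 221
  i=6: tail/keep → 53
  i=7: tail/keep → 237

vd = [148, 252, 238, 154, 135, 221, 53, 237]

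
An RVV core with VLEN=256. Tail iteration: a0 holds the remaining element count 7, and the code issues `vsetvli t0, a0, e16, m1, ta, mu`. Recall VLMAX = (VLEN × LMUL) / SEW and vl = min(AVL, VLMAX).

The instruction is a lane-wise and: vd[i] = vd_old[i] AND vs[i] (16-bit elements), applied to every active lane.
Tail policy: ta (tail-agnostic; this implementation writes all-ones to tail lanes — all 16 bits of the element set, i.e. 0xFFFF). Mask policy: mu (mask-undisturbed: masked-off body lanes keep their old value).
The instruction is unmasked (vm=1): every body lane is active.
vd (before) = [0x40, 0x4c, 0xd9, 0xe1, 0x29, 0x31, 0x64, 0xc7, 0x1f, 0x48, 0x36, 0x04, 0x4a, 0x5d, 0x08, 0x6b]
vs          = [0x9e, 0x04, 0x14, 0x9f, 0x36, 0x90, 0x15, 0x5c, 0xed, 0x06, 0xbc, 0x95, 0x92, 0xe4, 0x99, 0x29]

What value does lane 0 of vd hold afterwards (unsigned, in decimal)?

vd[0] = 0

VLMAX = (256 × 1) / 16 = 16 lanes
vl ← min(7, 16) = 7
lane  0: and(0x40,0x9e) ⇒ 0x00
lane  1: and(0x4c,0x04) ⇒ 0x04
lane  2: and(0xd9,0x14) ⇒ 0x10
lane  3: and(0xe1,0x9f) ⇒ 0x81
lane  4: and(0x29,0x36) ⇒ 0x20
lane  5: and(0x31,0x90) ⇒ 0x10
lane  6: and(0x64,0x15) ⇒ 0x04
lane  7: tail/ones ⇒ 0xffff
lane  8: tail/ones ⇒ 0xffff
lane  9: tail/ones ⇒ 0xffff
lane 10: tail/ones ⇒ 0xffff
lane 11: tail/ones ⇒ 0xffff
lane 12: tail/ones ⇒ 0xffff
lane 13: tail/ones ⇒ 0xffff
lane 14: tail/ones ⇒ 0xffff
lane 15: tail/ones ⇒ 0xffff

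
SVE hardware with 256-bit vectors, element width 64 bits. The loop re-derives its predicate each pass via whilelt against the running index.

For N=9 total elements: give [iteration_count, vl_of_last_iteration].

lane count: 256 div 64 = 4
9 elements at 4/iter → 3 passes, remainder 1 on the last

[iterations, last_vl] = [3, 1]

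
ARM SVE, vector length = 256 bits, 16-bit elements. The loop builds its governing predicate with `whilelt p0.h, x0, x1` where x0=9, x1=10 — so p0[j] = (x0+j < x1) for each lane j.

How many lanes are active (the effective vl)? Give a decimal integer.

vl = 1

register lanes = 256/16 = 16
whilelt: lane j active iff 9+j < 10 → j < 1 → 1 active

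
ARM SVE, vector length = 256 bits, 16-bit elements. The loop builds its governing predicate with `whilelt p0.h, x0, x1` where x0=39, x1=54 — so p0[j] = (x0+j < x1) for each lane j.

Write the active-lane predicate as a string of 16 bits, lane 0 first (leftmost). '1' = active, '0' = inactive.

256-bit reg / 16-bit elem → 16 lanes
p0[j] = (39+j < 54); true for j=0..14 → 15 lanes set
bits (lane 0 leftmost): 1111111111111110

predicate = 1111111111111110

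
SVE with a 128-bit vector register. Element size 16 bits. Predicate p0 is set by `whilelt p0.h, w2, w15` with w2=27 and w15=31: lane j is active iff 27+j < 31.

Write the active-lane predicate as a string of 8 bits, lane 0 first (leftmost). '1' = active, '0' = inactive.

predicate = 11110000

128-bit reg / 16-bit elem → 8 lanes
p0[j] = (27+j < 31); true for j=0..3 → 4 lanes set
bits (lane 0 leftmost): 11110000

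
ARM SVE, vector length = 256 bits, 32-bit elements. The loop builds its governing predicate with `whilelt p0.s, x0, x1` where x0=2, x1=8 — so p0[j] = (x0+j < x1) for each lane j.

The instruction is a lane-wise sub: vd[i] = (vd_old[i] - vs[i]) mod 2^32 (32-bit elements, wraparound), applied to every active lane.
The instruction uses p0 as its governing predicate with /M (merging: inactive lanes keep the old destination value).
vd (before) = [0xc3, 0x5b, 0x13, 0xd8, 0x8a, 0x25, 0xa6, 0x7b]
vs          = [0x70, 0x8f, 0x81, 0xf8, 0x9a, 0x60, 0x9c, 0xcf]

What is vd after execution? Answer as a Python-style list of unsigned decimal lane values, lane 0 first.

vd = [83, 4294967244, 4294967186, 4294967264, 4294967280, 4294967237, 166, 123]

256-bit reg / 32-bit elem → 8 lanes
whilelt: lane j active iff 2+j < 8 → j < 6 → 6 active
  i=0: sub(0xc3,0x70) → 83
  i=1: sub(0x5b,0x8f) → 4294967244
  i=2: sub(0x13,0x81) → 4294967186
  i=3: sub(0xd8,0xf8) → 4294967264
  i=4: sub(0x8a,0x9a) → 4294967280
  i=5: sub(0x25,0x60) → 4294967237
  i=6: tail/keep → 166
  i=7: tail/keep → 123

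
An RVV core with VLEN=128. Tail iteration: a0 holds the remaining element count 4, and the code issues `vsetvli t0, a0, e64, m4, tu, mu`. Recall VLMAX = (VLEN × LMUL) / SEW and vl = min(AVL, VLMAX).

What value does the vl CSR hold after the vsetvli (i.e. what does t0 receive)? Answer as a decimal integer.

lanes per group: 128·4/64 = 8
vl = min(AVL, VLMAX) = min(4, 8) = 4

vl = 4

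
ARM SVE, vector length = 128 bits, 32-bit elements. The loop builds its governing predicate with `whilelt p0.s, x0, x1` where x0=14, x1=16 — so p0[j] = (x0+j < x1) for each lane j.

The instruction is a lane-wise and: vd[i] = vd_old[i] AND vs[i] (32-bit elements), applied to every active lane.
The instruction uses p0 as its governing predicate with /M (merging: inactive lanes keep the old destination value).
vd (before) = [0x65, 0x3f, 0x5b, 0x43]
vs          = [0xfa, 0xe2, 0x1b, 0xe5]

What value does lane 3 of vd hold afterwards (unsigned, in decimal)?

vd[3] = 67

register lanes = 128/32 = 4
p0[j] = (14+j < 16); true for j=0..1 → 2 lanes set
lane  0: and(0x65,0xfa) ⇒ 0x60
lane  1: and(0x3f,0xe2) ⇒ 0x22
lane  2: tail/keep ⇒ 0x5b
lane  3: tail/keep ⇒ 0x43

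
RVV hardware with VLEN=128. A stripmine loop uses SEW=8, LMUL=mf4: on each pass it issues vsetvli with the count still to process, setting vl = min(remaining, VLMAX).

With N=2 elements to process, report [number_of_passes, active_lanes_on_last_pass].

VLMAX = (128 × 1/4) / 8 = 4 lanes
N=2: ⌈2/4⌉ = 1 iters; last vl = 2 − 0×4 = 2

[iterations, last_vl] = [1, 2]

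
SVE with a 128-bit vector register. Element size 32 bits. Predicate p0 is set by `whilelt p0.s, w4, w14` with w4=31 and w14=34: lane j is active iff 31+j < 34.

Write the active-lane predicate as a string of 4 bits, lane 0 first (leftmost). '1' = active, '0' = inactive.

predicate = 1110

128-bit reg / 32-bit elem → 4 lanes
active while 31+j < 34, i.e. j ∈ [0,3) capped at 4 ⇒ 3
bits (lane 0 leftmost): 1110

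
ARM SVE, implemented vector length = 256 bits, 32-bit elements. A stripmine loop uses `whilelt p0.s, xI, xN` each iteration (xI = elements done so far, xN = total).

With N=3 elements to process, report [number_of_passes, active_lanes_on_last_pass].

[iterations, last_vl] = [1, 3]

lane count: 256 div 32 = 8
N=3: ⌈3/8⌉ = 1 iters; last vl = 3 − 0×8 = 3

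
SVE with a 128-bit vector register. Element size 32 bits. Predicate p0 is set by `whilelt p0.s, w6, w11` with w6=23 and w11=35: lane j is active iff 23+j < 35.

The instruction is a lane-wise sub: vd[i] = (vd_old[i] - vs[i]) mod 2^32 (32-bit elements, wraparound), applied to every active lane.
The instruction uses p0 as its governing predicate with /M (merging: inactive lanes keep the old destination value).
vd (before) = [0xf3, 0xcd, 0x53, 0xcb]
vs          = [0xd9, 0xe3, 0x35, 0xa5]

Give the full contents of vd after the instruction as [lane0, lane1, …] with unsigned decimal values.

vd = [26, 4294967274, 30, 38]

128-bit reg / 32-bit elem → 4 lanes
p0[j] = (23+j < 35); true for j=0..3 → 4 lanes set
vd[0] sub(0xf3,0xd9) -> 0x1a
vd[1] sub(0xcd,0xe3) -> 0xffffffea
vd[2] sub(0x53,0x35) -> 0x1e
vd[3] sub(0xcb,0xa5) -> 0x26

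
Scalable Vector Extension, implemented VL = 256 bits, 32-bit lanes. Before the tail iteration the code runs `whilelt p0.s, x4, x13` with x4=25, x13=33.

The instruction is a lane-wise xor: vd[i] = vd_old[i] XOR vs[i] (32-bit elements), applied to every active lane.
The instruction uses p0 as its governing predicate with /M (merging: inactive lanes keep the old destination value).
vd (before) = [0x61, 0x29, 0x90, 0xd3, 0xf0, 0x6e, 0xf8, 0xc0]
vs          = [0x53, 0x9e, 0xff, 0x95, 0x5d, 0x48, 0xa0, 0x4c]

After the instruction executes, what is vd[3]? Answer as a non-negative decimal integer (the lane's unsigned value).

256-bit reg / 32-bit elem → 8 lanes
p0[j] = (25+j < 33); true for j=0..7 → 8 lanes set
  i=0: xor(0x61,0x53) → 50
  i=1: xor(0x29,0x9e) → 183
  i=2: xor(0x90,0xff) → 111
  i=3: xor(0xd3,0x95) → 70
  i=4: xor(0xf0,0x5d) → 173
  i=5: xor(0x6e,0x48) → 38
  i=6: xor(0xf8,0xa0) → 88
  i=7: xor(0xc0,0x4c) → 140

vd[3] = 70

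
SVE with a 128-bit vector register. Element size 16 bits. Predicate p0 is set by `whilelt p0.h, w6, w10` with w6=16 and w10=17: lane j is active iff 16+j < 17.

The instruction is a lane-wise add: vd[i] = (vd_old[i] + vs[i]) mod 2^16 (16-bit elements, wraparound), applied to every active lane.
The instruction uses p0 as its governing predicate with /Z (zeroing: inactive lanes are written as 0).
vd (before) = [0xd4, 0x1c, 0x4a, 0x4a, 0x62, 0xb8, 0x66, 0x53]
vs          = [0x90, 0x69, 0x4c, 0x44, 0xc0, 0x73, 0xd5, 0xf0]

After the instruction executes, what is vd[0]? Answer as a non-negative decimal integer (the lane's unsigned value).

vd[0] = 356

lane count: 128 div 16 = 8
whilelt: lane j active iff 16+j < 17 → j < 1 → 1 active
  i=0: add(0xd4,0x90) → 356
  i=1: tail/zero → 0
  i=2: tail/zero → 0
  i=3: tail/zero → 0
  i=4: tail/zero → 0
  i=5: tail/zero → 0
  i=6: tail/zero → 0
  i=7: tail/zero → 0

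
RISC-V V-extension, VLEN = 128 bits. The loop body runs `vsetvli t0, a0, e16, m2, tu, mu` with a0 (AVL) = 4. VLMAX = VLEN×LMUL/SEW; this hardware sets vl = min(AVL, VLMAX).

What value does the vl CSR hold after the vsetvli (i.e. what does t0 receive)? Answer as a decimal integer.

VLMAX = (128 × 2) / 16 = 16 lanes
vl = min(AVL, VLMAX) = min(4, 16) = 4

vl = 4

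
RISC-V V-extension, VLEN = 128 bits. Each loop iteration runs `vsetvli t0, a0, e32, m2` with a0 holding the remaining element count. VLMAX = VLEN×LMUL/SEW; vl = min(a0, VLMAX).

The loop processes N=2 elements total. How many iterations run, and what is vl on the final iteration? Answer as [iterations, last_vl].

lanes per group: 128·2/32 = 8
N=2: ⌈2/8⌉ = 1 iters; last vl = 2 − 0×8 = 2

[iterations, last_vl] = [1, 2]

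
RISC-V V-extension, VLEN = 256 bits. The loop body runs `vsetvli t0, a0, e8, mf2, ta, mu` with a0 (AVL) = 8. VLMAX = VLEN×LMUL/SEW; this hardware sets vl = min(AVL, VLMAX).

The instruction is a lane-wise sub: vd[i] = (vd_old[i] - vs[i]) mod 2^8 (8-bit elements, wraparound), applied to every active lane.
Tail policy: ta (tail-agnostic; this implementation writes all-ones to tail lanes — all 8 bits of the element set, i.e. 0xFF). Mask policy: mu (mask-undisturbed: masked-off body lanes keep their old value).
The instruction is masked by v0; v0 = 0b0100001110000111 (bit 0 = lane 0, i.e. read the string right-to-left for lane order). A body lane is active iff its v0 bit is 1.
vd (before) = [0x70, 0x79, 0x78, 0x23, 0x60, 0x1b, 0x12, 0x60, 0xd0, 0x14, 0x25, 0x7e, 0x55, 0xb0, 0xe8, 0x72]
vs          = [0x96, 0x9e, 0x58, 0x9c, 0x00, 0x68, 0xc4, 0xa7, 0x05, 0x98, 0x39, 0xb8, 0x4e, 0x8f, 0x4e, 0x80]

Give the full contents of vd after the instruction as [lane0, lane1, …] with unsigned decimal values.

vd = [218, 219, 32, 35, 96, 27, 18, 185, 255, 255, 255, 255, 255, 255, 255, 255]

VLMAX = VLEN×LMUL/SEW = 256×1/2/8 = 16
AVL=8 ≤ VLMAX=16, so vl = 8
[0] sub(0x70,0x96) = 0xda
[1] sub(0x79,0x9e) = 0xdb
[2] sub(0x78,0x58) = 0x20
[3] mask-off/keep = 0x23
[4] mask-off/keep = 0x60
[5] mask-off/keep = 0x1b
[6] mask-off/keep = 0x12
[7] sub(0x60,0xa7) = 0xb9
[8] tail/ones = 0xff
[9] tail/ones = 0xff
[10] tail/ones = 0xff
[11] tail/ones = 0xff
[12] tail/ones = 0xff
[13] tail/ones = 0xff
[14] tail/ones = 0xff
[15] tail/ones = 0xff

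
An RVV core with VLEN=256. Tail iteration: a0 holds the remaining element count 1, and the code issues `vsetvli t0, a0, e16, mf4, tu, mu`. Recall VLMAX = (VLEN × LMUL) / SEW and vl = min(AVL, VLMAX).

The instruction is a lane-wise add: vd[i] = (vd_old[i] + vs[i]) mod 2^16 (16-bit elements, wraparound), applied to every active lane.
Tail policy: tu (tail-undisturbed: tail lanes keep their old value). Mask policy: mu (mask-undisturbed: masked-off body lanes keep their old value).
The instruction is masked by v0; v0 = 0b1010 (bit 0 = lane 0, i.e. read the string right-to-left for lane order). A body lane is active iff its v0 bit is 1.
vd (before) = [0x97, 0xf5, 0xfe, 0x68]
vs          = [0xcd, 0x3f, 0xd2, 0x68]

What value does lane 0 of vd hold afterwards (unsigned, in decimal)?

vd[0] = 151

VLMAX = VLEN×LMUL/SEW = 256×1/4/16 = 4
vl = min(AVL, VLMAX) = min(1, 4) = 1
lane  0: mask-off/keep ⇒ 0x97
lane  1: tail/keep ⇒ 0xf5
lane  2: tail/keep ⇒ 0xfe
lane  3: tail/keep ⇒ 0x68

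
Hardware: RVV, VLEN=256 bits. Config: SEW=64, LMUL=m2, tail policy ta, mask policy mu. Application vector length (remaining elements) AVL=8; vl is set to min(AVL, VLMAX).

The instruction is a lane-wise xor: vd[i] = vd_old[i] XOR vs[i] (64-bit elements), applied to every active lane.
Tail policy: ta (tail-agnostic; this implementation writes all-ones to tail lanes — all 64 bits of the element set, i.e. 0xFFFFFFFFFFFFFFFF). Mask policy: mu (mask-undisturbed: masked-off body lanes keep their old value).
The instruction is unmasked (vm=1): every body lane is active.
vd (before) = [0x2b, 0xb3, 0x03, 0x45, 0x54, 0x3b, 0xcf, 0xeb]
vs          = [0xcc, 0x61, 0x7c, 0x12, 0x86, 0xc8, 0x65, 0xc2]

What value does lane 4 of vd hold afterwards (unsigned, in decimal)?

VLMAX = (256 × 2) / 64 = 8 lanes
vl ← min(8, 8) = 8
[0] xor(0x2b,0xcc) = 0xe7
[1] xor(0xb3,0x61) = 0xd2
[2] xor(0x03,0x7c) = 0x7f
[3] xor(0x45,0x12) = 0x57
[4] xor(0x54,0x86) = 0xd2
[5] xor(0x3b,0xc8) = 0xf3
[6] xor(0xcf,0x65) = 0xaa
[7] xor(0xeb,0xc2) = 0x29

vd[4] = 210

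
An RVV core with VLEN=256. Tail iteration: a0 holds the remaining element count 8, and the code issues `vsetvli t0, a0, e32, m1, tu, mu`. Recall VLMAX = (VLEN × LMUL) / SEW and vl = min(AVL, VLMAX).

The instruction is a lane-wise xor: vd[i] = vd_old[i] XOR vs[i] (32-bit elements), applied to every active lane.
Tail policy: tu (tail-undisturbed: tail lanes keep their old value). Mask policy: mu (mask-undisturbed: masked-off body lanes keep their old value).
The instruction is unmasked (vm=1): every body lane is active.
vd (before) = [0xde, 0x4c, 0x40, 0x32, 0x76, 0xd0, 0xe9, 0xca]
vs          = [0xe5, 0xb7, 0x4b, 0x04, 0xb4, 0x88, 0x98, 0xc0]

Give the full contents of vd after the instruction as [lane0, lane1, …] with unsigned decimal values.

VLMAX = (256 × 1) / 32 = 8 lanes
AVL=8 ≤ VLMAX=8, so vl = 8
  i=0: xor(0xde,0xe5) → 59
  i=1: xor(0x4c,0xb7) → 251
  i=2: xor(0x40,0x4b) → 11
  i=3: xor(0x32,0x04) → 54
  i=4: xor(0x76,0xb4) → 194
  i=5: xor(0xd0,0x88) → 88
  i=6: xor(0xe9,0x98) → 113
  i=7: xor(0xca,0xc0) → 10

vd = [59, 251, 11, 54, 194, 88, 113, 10]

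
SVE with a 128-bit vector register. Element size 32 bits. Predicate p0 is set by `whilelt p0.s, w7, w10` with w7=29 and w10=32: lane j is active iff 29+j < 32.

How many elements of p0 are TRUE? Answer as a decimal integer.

vl = 3

register lanes = 128/32 = 4
whilelt: lane j active iff 29+j < 32 → j < 3 → 3 active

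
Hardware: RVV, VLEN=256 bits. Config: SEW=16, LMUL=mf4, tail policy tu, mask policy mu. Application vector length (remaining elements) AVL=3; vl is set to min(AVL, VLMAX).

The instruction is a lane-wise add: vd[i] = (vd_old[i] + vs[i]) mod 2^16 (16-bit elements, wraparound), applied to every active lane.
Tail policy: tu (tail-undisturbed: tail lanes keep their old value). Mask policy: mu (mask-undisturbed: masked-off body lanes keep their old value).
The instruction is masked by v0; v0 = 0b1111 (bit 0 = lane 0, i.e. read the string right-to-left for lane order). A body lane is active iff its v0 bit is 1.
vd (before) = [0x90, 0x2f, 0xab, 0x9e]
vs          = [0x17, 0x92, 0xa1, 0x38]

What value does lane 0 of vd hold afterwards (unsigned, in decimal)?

VLMAX = VLEN×LMUL/SEW = 256×1/4/16 = 4
vl ← min(3, 4) = 3
lane  0: add(0x90,0x17) ⇒ 0xa7
lane  1: add(0x2f,0x92) ⇒ 0xc1
lane  2: add(0xab,0xa1) ⇒ 0x14c
lane  3: tail/keep ⇒ 0x9e

vd[0] = 167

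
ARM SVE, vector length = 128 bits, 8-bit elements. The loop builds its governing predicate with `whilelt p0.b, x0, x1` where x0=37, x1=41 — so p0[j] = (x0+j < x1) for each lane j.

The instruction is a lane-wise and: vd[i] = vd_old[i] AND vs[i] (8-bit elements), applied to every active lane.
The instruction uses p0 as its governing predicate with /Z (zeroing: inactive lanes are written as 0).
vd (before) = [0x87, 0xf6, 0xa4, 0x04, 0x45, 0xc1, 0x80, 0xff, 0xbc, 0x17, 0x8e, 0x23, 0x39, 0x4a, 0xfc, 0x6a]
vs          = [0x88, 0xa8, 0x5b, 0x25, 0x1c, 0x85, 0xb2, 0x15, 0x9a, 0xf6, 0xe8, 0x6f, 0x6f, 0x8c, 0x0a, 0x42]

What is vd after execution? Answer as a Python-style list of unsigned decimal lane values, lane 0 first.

vd = [128, 160, 0, 4, 0, 0, 0, 0, 0, 0, 0, 0, 0, 0, 0, 0]

128-bit reg / 8-bit elem → 16 lanes
whilelt: lane j active iff 37+j < 41 → j < 4 → 4 active
  i=0: and(0x87,0x88) → 128
  i=1: and(0xf6,0xa8) → 160
  i=2: and(0xa4,0x5b) → 0
  i=3: and(0x04,0x25) → 4
  i=4: tail/zero → 0
  i=5: tail/zero → 0
  i=6: tail/zero → 0
  i=7: tail/zero → 0
  i=8: tail/zero → 0
  i=9: tail/zero → 0
  i=10: tail/zero → 0
  i=11: tail/zero → 0
  i=12: tail/zero → 0
  i=13: tail/zero → 0
  i=14: tail/zero → 0
  i=15: tail/zero → 0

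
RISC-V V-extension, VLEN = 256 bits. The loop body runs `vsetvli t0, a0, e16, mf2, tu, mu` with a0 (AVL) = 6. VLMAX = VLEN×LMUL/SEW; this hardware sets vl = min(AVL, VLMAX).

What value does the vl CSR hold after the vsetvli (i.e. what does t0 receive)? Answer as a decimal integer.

VLMAX = VLEN×LMUL/SEW = 256×1/2/16 = 8
vl = min(AVL, VLMAX) = min(6, 8) = 6

vl = 6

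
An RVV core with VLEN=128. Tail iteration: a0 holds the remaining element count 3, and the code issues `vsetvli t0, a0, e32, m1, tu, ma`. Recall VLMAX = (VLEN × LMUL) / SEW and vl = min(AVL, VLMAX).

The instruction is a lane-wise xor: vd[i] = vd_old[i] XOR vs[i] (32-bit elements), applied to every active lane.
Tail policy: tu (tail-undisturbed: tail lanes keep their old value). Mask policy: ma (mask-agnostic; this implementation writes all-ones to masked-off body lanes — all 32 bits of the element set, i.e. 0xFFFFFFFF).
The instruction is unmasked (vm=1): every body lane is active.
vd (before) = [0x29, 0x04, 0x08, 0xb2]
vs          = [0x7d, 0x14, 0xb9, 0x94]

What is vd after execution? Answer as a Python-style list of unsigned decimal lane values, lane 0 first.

VLMAX = VLEN×LMUL/SEW = 128×1/32 = 4
AVL=3 ≤ VLMAX=4, so vl = 3
  i=0: xor(0x29,0x7d) → 84
  i=1: xor(0x04,0x14) → 16
  i=2: xor(0x08,0xb9) → 177
  i=3: tail/keep → 178

vd = [84, 16, 177, 178]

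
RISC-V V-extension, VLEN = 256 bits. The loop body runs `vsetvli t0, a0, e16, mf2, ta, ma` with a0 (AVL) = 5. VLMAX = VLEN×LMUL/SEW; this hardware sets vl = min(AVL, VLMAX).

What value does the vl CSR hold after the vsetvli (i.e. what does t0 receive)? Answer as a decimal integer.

vl = 5

lanes per group: 256·1/2/16 = 8
AVL=5 ≤ VLMAX=8, so vl = 5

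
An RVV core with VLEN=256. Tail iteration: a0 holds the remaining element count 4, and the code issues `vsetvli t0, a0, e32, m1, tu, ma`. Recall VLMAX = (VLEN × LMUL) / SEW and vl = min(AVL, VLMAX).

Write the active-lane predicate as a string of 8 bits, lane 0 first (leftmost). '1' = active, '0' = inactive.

predicate = 11110000

VLMAX = (256 × 1) / 32 = 8 lanes
vl ← min(4, 8) = 4
bits (lane 0 leftmost): 11110000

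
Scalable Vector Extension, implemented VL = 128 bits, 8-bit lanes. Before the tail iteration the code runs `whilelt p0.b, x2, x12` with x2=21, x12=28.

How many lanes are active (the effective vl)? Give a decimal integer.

register lanes = 128/8 = 16
active while 21+j < 28, i.e. j ∈ [0,7) capped at 16 ⇒ 7

vl = 7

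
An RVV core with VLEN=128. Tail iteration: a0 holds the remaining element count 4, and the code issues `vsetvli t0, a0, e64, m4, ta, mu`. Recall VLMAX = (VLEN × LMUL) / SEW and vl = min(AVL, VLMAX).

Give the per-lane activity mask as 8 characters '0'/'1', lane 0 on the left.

lanes per group: 128·4/64 = 8
vl ← min(4, 8) = 4
bits (lane 0 leftmost): 11110000

predicate = 11110000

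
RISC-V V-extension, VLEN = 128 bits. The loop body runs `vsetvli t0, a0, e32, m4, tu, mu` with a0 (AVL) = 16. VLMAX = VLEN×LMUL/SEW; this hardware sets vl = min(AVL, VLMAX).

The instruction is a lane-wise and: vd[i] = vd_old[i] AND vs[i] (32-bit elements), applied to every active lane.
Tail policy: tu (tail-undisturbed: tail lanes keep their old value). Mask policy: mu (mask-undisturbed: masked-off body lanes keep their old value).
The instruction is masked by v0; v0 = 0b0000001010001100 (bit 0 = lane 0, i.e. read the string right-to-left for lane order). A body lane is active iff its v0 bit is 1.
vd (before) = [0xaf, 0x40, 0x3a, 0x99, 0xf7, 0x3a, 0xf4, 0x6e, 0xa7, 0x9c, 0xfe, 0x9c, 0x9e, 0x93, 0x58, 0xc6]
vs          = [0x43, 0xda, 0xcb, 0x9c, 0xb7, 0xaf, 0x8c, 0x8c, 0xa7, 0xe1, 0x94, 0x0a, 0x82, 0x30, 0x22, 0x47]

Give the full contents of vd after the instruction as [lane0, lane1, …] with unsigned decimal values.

vd = [175, 64, 10, 152, 247, 58, 244, 12, 167, 128, 254, 156, 158, 147, 88, 198]

VLMAX = (128 × 4) / 32 = 16 lanes
AVL=16 ≤ VLMAX=16, so vl = 16
vd[0] mask-off/keep -> 0xaf
vd[1] mask-off/keep -> 0x40
vd[2] and(0x3a,0xcb) -> 0x0a
vd[3] and(0x99,0x9c) -> 0x98
vd[4] mask-off/keep -> 0xf7
vd[5] mask-off/keep -> 0x3a
vd[6] mask-off/keep -> 0xf4
vd[7] and(0x6e,0x8c) -> 0x0c
vd[8] mask-off/keep -> 0xa7
vd[9] and(0x9c,0xe1) -> 0x80
vd[10] mask-off/keep -> 0xfe
vd[11] mask-off/keep -> 0x9c
vd[12] mask-off/keep -> 0x9e
vd[13] mask-off/keep -> 0x93
vd[14] mask-off/keep -> 0x58
vd[15] mask-off/keep -> 0xc6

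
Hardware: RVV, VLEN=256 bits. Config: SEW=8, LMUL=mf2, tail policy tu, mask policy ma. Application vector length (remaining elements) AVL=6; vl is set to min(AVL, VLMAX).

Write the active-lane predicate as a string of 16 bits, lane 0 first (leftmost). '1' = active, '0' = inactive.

predicate = 1111110000000000

VLMAX = VLEN×LMUL/SEW = 256×1/2/8 = 16
vl = min(AVL, VLMAX) = min(6, 16) = 6
bits (lane 0 leftmost): 1111110000000000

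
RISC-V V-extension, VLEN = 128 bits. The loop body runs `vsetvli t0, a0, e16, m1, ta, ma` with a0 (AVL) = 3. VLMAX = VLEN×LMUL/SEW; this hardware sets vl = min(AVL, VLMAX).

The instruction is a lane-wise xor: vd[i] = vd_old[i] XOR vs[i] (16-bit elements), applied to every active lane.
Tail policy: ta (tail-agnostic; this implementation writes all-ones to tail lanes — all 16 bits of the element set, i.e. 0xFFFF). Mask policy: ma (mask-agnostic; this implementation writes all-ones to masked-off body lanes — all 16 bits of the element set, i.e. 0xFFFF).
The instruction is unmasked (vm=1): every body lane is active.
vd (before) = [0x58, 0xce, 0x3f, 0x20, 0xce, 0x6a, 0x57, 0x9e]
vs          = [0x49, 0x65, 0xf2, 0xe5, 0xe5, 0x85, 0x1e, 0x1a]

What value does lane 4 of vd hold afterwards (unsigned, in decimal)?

vd[4] = 65535

lanes per group: 128·1/16 = 8
vl = min(AVL, VLMAX) = min(3, 8) = 3
[0] xor(0x58,0x49) = 0x11
[1] xor(0xce,0x65) = 0xab
[2] xor(0x3f,0xf2) = 0xcd
[3] tail/ones = 0xffff
[4] tail/ones = 0xffff
[5] tail/ones = 0xffff
[6] tail/ones = 0xffff
[7] tail/ones = 0xffff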